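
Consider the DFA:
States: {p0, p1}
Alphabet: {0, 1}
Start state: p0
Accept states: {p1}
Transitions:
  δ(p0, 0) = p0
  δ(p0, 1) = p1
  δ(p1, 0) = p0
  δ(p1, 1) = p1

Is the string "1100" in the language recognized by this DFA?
Processing string "1100":
  p0 --1--> p1
  p1 --1--> p1
  p1 --0--> p0
  p0 --0--> p0
Final state: p0
Accept states: {p1}
No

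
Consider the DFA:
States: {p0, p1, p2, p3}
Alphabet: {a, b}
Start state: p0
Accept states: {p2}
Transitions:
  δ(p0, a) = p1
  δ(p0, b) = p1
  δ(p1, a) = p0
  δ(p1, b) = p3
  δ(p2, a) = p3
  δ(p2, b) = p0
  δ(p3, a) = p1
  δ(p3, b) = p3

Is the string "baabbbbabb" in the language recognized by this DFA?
Processing string "baabbbbabb":
  p0 --b--> p1
  p1 --a--> p0
  p0 --a--> p1
  p1 --b--> p3
  p3 --b--> p3
  p3 --b--> p3
  p3 --b--> p3
  p3 --a--> p1
  p1 --b--> p3
  p3 --b--> p3
Final state: p3
Accept states: {p2}
No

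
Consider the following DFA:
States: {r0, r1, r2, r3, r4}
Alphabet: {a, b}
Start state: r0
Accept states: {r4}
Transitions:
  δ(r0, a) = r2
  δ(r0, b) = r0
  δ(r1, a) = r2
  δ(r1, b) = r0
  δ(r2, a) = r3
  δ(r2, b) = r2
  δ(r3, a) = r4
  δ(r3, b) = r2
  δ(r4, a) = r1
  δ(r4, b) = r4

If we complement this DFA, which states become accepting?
Complement accept states = All states \ Original accept states
= {r0, r1, r2, r3, r4} \ {r4}
{r0, r1, r2, r3}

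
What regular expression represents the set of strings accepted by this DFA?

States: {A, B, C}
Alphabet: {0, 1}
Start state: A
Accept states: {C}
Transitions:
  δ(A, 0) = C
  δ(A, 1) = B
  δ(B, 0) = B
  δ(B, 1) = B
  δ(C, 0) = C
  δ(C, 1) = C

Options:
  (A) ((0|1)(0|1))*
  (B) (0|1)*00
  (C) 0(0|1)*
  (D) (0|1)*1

Check each option against the DFA on short strings; one disagreement eliminates an option:
  (A) ((0|1)(0|1))*: on ε the DFA stays in A and rejects (A ∉ Accept), but the regex matches it → eliminate
  (B) (0|1)*00: on '0' the DFA goes A → C and accepts (C ∈ Accept), but the regex does not match it → eliminate
  (C) 0(0|1)*: agrees with the DFA on every string of length ≤ 6
  (D) (0|1)*1: on '0' the DFA goes A → C and accepts (C ∈ Accept), but the regex does not match it → eliminate
Only (C) is consistent with the DFA.
(C) 0(0|1)*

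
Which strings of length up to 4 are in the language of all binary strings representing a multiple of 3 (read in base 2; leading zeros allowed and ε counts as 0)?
ε, 0, 00, 11, 000, 011, 110, 0000, 0011, 0110, 1001, 1100, 1111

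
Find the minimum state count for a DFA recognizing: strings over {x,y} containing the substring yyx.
By Myhill–Nerode, count the distinguishable equivalence classes: 4 classes — one per longest suffix of the input that is a prefix of 'yyx' (lengths 0 through 2), plus an absorbing 'already seen yyx' class.
4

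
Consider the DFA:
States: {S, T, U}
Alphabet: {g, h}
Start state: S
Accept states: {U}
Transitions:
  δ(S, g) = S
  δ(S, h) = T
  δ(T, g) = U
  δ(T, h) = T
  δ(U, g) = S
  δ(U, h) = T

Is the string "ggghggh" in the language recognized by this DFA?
Processing string "ggghggh":
  S --g--> S
  S --g--> S
  S --g--> S
  S --h--> T
  T --g--> U
  U --g--> S
  S --h--> T
Final state: T
Accept states: {U}
No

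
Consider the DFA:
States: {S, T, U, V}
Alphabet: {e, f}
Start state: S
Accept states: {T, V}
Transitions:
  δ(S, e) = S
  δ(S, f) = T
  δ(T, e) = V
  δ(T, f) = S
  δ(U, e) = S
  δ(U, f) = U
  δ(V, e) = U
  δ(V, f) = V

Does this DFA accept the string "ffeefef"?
Processing string "ffeefef":
  S --f--> T
  T --f--> S
  S --e--> S
  S --e--> S
  S --f--> T
  T --e--> V
  V --f--> V
Final state: V
Accept states: {T, V}
Yes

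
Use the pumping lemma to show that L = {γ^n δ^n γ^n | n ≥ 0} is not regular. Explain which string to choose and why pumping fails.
Assume L is regular with pumping length p. Idea: pumping the first γ-block unbalances it against the other two.
Choose s = γ^p δ^p γ^p ∈ L (|s| = 3p ≥ p). By the pumping lemma, s = xyz with |xy| ≤ p, |y| > 0, so y = γ^k with k ≥ 1, inside the first γ-block. Then xy²z = γ^(p+k) δ^p γ^p. The first block has length p+k ≠ p, so the three block lengths are no longer equal and xy²z ∉ L.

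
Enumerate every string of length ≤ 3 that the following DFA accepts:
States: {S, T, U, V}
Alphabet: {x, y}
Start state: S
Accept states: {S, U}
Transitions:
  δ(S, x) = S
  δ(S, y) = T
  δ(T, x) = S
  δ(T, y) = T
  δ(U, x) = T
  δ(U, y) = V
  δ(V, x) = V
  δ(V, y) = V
ε, x, xx, yx, xxx, xyx, yxx, yyx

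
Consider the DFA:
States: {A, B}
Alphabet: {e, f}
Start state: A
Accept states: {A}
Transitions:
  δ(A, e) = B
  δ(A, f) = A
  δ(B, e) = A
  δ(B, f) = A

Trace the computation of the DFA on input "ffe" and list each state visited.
read 'f': A → A
  read 'f': A → A
  read 'e': A → B
A -> A -> A -> B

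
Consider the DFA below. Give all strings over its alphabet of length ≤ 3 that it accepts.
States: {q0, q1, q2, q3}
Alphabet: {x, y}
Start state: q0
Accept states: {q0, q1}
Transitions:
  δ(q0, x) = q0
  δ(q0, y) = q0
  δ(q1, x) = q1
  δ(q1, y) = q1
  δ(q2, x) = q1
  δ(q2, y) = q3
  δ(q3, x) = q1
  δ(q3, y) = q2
ε, x, y, xx, xy, yx, yy, xxx, xxy, xyx, xyy, yxx, yxy, yyx, yyy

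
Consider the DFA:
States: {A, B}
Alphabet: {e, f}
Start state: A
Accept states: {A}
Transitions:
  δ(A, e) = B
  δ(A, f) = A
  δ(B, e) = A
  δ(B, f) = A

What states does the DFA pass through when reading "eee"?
read 'e': A → B
  read 'e': B → A
  read 'e': A → B
A -> B -> A -> B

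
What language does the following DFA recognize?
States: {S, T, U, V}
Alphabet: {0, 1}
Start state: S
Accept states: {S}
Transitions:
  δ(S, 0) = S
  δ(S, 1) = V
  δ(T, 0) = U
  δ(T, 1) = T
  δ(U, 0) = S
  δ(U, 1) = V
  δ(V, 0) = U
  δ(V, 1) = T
Testing a few strings:
  '00' → accept
  '0000' → accept
  '1' → reject
  '101' → reject
State roles: S=value ≡ 0 (mod 4); T=value ≡ 3 (mod 4); U=value ≡ 2 (mod 4); V=value ≡ 1 (mod 4)
All binary strings representing a multiple of 4 (read in base 2; leading zeros allowed and ε counts as 0)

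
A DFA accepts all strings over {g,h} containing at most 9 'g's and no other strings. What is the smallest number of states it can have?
By Myhill–Nerode, count the distinguishable equivalence classes: 11 classes — having seen 0, 1, …, 9, or >9 copies of 'g'; counts 0 through 9 are accepting and >9 is dead.
11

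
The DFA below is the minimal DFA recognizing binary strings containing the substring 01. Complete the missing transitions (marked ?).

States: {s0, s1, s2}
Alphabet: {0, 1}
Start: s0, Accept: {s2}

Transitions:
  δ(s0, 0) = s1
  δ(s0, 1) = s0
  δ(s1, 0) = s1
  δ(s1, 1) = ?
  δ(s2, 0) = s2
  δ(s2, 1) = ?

From the language and accept set, identify what each state tracks — s0: no 0 seen yet; s1: seen a 0, waiting for 1; s2: substring 01 seen.
Each missing δ(q, a) is the state matching the new tracked value after reading a.
δ(s1, 1) = s2; δ(s2, 1) = s2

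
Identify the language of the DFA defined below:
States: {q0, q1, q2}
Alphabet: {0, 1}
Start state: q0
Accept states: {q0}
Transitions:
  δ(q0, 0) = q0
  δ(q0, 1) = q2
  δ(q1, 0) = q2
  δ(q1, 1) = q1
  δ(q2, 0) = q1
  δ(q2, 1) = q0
Testing a few strings:
  '0' → accept
  '01' → reject
  '001' → reject
  '110' → accept
State roles: q0=value ≡ 0 (mod 3); q1=value ≡ 2 (mod 3); q2=value ≡ 1 (mod 3)
All binary strings representing a multiple of 3 (read in base 2; leading zeros allowed and ε counts as 0)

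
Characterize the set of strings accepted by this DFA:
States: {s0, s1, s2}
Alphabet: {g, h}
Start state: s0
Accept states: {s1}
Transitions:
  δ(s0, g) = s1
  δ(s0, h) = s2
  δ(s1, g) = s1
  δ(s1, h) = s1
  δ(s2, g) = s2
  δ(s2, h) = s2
Testing a few strings:
  'hg' → reject
  'ggh' → accept
  'ggg' → accept
  'gg' → accept
State roles: s0=no input read; s1=started with g; s2=started with h (dead)
All strings over {g,h} starting with g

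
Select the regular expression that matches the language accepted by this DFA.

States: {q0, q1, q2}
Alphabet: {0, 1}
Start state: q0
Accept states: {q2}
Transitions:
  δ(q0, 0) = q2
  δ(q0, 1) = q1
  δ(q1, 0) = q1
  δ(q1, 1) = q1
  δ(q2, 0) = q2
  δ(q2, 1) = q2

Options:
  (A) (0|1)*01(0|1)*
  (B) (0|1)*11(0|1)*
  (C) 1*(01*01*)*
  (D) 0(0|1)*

Check each option against the DFA on short strings; one disagreement eliminates an option:
  (A) (0|1)*01(0|1)*: on '0' the DFA goes q0 → q2 and accepts (q2 ∈ Accept), but the regex does not match it → eliminate
  (B) (0|1)*11(0|1)*: on '0' the DFA goes q0 → q2 and accepts (q2 ∈ Accept), but the regex does not match it → eliminate
  (C) 1*(01*01*)*: on ε the DFA stays in q0 and rejects (q0 ∉ Accept), but the regex matches it → eliminate
  (D) 0(0|1)*: agrees with the DFA on every string of length ≤ 6
Only (D) is consistent with the DFA.
(D) 0(0|1)*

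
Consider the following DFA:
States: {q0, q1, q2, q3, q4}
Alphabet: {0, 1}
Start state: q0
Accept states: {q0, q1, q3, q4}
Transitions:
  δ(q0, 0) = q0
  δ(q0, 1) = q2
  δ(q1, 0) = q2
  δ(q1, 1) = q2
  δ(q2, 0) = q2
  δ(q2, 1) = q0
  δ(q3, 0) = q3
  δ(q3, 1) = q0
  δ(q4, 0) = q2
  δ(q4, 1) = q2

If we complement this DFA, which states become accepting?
Complement accept states = All states \ Original accept states
= {q0, q1, q2, q3, q4} \ {q0, q1, q3, q4}
{q2}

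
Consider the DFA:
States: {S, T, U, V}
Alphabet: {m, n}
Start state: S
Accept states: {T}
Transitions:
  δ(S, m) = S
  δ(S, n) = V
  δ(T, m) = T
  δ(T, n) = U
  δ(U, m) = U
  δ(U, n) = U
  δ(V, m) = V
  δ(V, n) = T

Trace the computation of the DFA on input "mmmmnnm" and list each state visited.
read 'm': S → S
  read 'm': S → S
  read 'm': S → S
  read 'm': S → S
  read 'n': S → V
  read 'n': V → T
  read 'm': T → T
S -> S -> S -> S -> S -> V -> T -> T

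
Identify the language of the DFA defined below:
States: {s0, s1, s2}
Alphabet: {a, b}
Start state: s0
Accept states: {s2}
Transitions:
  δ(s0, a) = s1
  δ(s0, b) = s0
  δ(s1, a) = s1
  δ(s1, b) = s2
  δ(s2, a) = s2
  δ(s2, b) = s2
Testing a few strings:
  'aa' → reject
  'aaaa' → reject
  'a' → reject
  'b' → reject
State roles: s0=no a seen yet; s1=seen a a, waiting for b; s2=substring ab seen
All strings over {a,b} containing the substring ab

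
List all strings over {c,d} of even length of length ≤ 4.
ε, cc, cd, dc, dd, cccc, cccd, ccdc, ccdd, cdcc, cdcd, cddc, cddd, dccc, dccd, dcdc, dcdd, ddcc, ddcd, dddc, dddd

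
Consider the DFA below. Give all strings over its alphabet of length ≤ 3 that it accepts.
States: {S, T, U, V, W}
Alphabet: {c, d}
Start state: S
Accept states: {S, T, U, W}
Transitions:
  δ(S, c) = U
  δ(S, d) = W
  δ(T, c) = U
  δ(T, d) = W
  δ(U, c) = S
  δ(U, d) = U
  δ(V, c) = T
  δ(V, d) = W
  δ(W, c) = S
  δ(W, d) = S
ε, c, d, cc, cd, dc, dd, ccc, ccd, cdc, cdd, dcc, dcd, ddc, ddd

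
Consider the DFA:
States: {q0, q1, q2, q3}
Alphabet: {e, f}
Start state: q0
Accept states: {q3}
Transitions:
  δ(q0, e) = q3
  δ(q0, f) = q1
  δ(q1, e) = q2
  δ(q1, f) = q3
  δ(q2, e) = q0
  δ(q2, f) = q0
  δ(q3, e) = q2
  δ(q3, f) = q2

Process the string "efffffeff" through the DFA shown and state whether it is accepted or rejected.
Processing string "efffffeff":
  q0 --e--> q3
  q3 --f--> q2
  q2 --f--> q0
  q0 --f--> q1
  q1 --f--> q3
  q3 --f--> q2
  q2 --e--> q0
  q0 --f--> q1
  q1 --f--> q3
Final state: q3
Accept states: {q3}
Yes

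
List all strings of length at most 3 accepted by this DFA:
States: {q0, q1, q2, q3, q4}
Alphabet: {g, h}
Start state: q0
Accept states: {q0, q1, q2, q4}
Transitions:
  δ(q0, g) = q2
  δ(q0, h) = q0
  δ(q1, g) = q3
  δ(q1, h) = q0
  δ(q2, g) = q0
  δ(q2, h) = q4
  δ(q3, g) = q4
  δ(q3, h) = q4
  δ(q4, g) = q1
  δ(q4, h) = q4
ε, g, h, gg, gh, hg, hh, ggg, ggh, ghg, ghh, hgg, hgh, hhg, hhh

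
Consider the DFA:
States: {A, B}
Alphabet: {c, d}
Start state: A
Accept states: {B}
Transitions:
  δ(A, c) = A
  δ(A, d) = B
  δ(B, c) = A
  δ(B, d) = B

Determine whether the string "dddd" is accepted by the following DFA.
Processing string "dddd":
  A --d--> B
  B --d--> B
  B --d--> B
  B --d--> B
Final state: B
Accept states: {B}
Yes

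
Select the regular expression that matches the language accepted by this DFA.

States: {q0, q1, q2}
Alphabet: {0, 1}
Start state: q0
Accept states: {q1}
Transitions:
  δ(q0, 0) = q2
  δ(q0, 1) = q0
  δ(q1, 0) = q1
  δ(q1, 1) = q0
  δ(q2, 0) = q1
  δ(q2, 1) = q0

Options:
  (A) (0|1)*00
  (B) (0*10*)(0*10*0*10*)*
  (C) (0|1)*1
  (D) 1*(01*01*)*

Check each option against the DFA on short strings; one disagreement eliminates an option:
  (A) (0|1)*00: agrees with the DFA on every string of length ≤ 6
  (B) (0*10*)(0*10*0*10*)*: on '1' the DFA goes q0 → q0 and rejects (q0 ∉ Accept), but the regex matches it → eliminate
  (C) (0|1)*1: on '1' the DFA goes q0 → q0 and rejects (q0 ∉ Accept), but the regex matches it → eliminate
  (D) 1*(01*01*)*: on ε the DFA stays in q0 and rejects (q0 ∉ Accept), but the regex matches it → eliminate
Only (A) is consistent with the DFA.
(A) (0|1)*00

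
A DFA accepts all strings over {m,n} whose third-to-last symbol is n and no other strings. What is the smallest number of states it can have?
By Myhill–Nerode, count the distinguishable equivalence classes: 2^3 = 8 classes — the DFA must remember the last 3 symbols read; every pair of distinct length-3 suffixes is distinguishable by some continuation.
8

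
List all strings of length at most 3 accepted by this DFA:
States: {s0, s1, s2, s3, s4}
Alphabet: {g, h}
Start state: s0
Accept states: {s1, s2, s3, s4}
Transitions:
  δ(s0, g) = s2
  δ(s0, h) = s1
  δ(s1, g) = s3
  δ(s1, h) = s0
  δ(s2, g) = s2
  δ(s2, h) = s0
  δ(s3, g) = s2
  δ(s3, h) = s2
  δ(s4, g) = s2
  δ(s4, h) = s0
g, h, gg, hg, ggg, ghg, ghh, hgg, hgh, hhg, hhh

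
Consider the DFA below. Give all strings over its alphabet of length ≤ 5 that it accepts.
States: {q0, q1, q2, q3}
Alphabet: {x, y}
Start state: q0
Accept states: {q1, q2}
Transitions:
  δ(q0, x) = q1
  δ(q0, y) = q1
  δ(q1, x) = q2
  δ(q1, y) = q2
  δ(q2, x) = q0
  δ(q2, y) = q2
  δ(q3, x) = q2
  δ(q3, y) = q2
x, y, xx, xy, yx, yy, xxy, xyy, yxy, yyy, xxxx, xxxy, xxyy, xyxx, xyxy, xyyy, yxxx, yxxy, yxyy, yyxx, yyxy, yyyy, xxxxx, xxxxy, xxxyx, xxxyy, xxyxx, xxyxy, xxyyy, xyxxx, xyxxy, xyxyx, xyxyy, xyyxx, xyyxy, xyyyy, yxxxx, yxxxy, yxxyx, yxxyy, yxyxx, yxyxy, yxyyy, yyxxx, yyxxy, yyxyx, yyxyy, yyyxx, yyyxy, yyyyy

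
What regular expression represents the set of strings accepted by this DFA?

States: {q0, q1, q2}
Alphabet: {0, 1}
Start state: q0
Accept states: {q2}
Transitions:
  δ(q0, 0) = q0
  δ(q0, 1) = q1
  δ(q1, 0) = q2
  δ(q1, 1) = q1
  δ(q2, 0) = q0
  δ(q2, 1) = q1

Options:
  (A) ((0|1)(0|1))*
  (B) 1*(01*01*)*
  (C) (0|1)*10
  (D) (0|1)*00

Check each option against the DFA on short strings; one disagreement eliminates an option:
  (A) ((0|1)(0|1))*: on ε the DFA stays in q0 and rejects (q0 ∉ Accept), but the regex matches it → eliminate
  (B) 1*(01*01*)*: on ε the DFA stays in q0 and rejects (q0 ∉ Accept), but the regex matches it → eliminate
  (C) (0|1)*10: agrees with the DFA on every string of length ≤ 6
  (D) (0|1)*00: on '00' the DFA goes q0 → q0 → q0 and rejects (q0 ∉ Accept), but the regex matches it → eliminate
Only (C) is consistent with the DFA.
(C) (0|1)*10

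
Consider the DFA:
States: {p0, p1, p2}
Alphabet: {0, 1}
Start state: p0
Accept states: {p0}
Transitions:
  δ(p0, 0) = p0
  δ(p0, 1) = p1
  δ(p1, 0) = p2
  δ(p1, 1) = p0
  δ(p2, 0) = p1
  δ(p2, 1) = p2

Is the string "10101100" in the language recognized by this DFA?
Processing string "10101100":
  p0 --1--> p1
  p1 --0--> p2
  p2 --1--> p2
  p2 --0--> p1
  p1 --1--> p0
  p0 --1--> p1
  p1 --0--> p2
  p2 --0--> p1
Final state: p1
Accept states: {p0}
No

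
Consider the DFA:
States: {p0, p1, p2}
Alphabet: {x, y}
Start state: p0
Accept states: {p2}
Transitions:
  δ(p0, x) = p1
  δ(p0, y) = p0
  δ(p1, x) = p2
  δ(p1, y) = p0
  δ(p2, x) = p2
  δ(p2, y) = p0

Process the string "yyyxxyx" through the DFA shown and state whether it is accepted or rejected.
Processing string "yyyxxyx":
  p0 --y--> p0
  p0 --y--> p0
  p0 --y--> p0
  p0 --x--> p1
  p1 --x--> p2
  p2 --y--> p0
  p0 --x--> p1
Final state: p1
Accept states: {p2}
No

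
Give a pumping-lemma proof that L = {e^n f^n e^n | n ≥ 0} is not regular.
Assume L is regular with pumping length p. Idea: pumping the first e-block unbalances it against the other two.
Choose s = e^p f^p e^p ∈ L (|s| = 3p ≥ p). By the pumping lemma, s = xyz with |xy| ≤ p, |y| > 0, so y = e^k with k ≥ 1, inside the first e-block. Then xy²z = e^(p+k) f^p e^p. The first block has length p+k ≠ p, so the three block lengths are no longer equal and xy²z ∉ L.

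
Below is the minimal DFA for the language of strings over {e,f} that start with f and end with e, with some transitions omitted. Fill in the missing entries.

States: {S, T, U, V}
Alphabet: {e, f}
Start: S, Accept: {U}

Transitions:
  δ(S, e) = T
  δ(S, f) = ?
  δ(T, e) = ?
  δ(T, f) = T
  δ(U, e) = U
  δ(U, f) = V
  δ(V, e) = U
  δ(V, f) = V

From the language and accept set, identify what each state tracks — S: no input read; T: started with e (dead); U: started with f, last symbol e; V: started with f, last symbol f.
Each missing δ(q, a) is the state matching the new tracked value after reading a.
δ(S, f) = V; δ(T, e) = T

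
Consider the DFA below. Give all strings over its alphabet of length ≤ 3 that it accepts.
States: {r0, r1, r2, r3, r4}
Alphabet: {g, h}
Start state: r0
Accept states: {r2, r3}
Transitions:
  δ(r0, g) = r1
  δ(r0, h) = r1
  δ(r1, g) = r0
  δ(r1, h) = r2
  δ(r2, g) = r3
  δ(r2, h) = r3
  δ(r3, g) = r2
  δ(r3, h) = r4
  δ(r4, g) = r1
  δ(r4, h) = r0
gh, hh, ghg, ghh, hhg, hhh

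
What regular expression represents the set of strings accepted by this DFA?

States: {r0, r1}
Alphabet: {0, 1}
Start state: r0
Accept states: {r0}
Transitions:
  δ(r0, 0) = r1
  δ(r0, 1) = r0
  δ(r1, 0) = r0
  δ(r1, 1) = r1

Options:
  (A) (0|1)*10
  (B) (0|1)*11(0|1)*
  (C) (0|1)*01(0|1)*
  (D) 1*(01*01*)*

Check each option against the DFA on short strings; one disagreement eliminates an option:
  (A) (0|1)*10: on ε the DFA stays in r0 and accepts (r0 ∈ Accept), but the regex does not match it → eliminate
  (B) (0|1)*11(0|1)*: on ε the DFA stays in r0 and accepts (r0 ∈ Accept), but the regex does not match it → eliminate
  (C) (0|1)*01(0|1)*: on ε the DFA stays in r0 and accepts (r0 ∈ Accept), but the regex does not match it → eliminate
  (D) 1*(01*01*)*: agrees with the DFA on every string of length ≤ 6
Only (D) is consistent with the DFA.
(D) 1*(01*01*)*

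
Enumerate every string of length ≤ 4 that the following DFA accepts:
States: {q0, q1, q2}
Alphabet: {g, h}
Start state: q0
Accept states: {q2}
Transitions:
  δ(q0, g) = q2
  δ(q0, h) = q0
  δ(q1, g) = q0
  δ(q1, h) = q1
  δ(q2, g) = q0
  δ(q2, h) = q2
g, gh, hg, ggg, ghh, hgh, hhg, gggh, gghg, ghgg, ghhh, hggg, hghh, hhgh, hhhg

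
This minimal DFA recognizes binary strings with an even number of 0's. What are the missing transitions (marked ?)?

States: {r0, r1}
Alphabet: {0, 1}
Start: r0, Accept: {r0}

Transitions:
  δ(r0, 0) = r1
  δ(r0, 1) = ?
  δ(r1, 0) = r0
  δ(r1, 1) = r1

From the language and accept set, identify what each state tracks — r0: even number of 0's so far; r1: odd number of 0's so far.
Each missing δ(q, a) is the state matching the new tracked value after reading a.
δ(r0, 1) = r0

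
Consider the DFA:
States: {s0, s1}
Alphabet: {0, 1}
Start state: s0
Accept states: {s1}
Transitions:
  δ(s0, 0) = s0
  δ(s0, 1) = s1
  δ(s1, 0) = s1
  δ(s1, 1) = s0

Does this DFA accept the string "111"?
Processing string "111":
  s0 --1--> s1
  s1 --1--> s0
  s0 --1--> s1
Final state: s1
Accept states: {s1}
Yes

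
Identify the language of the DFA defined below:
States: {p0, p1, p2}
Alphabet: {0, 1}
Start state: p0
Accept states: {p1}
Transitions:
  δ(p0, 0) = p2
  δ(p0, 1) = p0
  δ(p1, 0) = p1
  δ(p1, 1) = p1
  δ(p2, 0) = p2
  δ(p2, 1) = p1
Testing a few strings:
  '100' → reject
  '01' → accept
  '110' → reject
  '010' → accept
State roles: p0=no 0 seen yet; p1=substring 01 seen; p2=seen a 0, waiting for 1
All binary strings containing the substring 01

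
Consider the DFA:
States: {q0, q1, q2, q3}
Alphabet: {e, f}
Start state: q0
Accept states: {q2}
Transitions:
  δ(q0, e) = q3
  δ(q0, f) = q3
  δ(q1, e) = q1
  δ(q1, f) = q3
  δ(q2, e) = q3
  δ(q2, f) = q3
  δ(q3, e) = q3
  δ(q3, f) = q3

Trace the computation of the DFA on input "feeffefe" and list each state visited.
read 'f': q0 → q3
  read 'e': q3 → q3
  read 'e': q3 → q3
  read 'f': q3 → q3
  read 'f': q3 → q3
  read 'e': q3 → q3
  read 'f': q3 → q3
  read 'e': q3 → q3
q0 -> q3 -> q3 -> q3 -> q3 -> q3 -> q3 -> q3 -> q3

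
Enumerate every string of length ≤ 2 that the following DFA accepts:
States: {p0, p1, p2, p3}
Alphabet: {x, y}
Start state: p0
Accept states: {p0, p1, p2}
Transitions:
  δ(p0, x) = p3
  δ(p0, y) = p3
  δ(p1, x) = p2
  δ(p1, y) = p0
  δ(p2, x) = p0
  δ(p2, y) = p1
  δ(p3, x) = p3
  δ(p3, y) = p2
ε, xy, yy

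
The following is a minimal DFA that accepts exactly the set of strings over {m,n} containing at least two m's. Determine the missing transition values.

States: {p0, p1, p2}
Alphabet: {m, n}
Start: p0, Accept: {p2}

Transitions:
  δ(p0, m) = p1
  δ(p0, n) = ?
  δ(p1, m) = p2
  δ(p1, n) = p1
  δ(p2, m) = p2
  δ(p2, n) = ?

From the language and accept set, identify what each state tracks — p0: zero m's seen; p1: one m seen; p2: ≥ two m's seen.
Each missing δ(q, a) is the state matching the new tracked value after reading a.
δ(p0, n) = p0; δ(p2, n) = p2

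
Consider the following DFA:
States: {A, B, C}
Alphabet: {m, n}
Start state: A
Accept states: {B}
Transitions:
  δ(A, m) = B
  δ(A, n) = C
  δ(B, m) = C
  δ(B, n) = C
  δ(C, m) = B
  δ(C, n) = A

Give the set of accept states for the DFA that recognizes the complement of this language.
Complement accept states = All states \ Original accept states
= {A, B, C} \ {B}
{A, C}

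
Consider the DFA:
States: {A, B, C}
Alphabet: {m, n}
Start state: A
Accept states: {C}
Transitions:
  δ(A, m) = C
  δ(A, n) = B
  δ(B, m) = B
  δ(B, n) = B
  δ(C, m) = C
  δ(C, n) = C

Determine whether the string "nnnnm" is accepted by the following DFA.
Processing string "nnnnm":
  A --n--> B
  B --n--> B
  B --n--> B
  B --n--> B
  B --m--> B
Final state: B
Accept states: {C}
No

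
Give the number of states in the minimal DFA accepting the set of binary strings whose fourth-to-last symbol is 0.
By Myhill–Nerode, count the distinguishable equivalence classes: 2^4 = 16 classes — the DFA must remember the last 4 symbols read; every pair of distinct length-4 suffixes is distinguishable by some continuation.
16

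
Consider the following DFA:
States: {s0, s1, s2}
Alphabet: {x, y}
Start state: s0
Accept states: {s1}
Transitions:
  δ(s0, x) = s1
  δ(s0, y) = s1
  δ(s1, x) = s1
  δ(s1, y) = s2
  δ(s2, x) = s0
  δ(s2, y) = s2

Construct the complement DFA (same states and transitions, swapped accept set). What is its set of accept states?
Complement accept states = All states \ Original accept states
= {s0, s1, s2} \ {s1}
{s0, s2}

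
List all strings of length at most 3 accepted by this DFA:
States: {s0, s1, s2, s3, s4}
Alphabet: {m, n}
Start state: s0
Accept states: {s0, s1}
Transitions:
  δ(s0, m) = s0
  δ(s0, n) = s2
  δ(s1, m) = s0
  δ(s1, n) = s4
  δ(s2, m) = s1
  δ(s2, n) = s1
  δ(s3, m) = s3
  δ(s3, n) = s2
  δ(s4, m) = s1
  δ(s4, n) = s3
ε, m, mm, nm, nn, mmm, mnm, mnn, nmm, nnm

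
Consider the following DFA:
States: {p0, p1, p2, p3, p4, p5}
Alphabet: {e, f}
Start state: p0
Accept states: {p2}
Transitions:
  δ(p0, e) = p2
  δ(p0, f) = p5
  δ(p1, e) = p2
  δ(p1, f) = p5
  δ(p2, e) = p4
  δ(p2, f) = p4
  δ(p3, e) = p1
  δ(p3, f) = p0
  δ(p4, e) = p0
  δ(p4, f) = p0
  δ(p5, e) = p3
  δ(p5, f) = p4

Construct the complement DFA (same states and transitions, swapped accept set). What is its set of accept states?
Complement accept states = All states \ Original accept states
= {p0, p1, p2, p3, p4, p5} \ {p2}
{p0, p1, p3, p4, p5}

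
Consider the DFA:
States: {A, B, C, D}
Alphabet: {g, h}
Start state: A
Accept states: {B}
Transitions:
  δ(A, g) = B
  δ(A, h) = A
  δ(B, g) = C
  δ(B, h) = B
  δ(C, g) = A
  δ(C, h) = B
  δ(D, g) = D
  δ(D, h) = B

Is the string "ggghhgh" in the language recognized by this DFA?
Processing string "ggghhgh":
  A --g--> B
  B --g--> C
  C --g--> A
  A --h--> A
  A --h--> A
  A --g--> B
  B --h--> B
Final state: B
Accept states: {B}
Yes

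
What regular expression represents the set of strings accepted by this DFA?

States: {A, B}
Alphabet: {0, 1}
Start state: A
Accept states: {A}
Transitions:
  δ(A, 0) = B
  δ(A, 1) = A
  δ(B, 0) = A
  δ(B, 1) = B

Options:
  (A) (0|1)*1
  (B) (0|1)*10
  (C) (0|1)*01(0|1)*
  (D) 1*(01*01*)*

Check each option against the DFA on short strings; one disagreement eliminates an option:
  (A) (0|1)*1: on ε the DFA stays in A and accepts (A ∈ Accept), but the regex does not match it → eliminate
  (B) (0|1)*10: on ε the DFA stays in A and accepts (A ∈ Accept), but the regex does not match it → eliminate
  (C) (0|1)*01(0|1)*: on ε the DFA stays in A and accepts (A ∈ Accept), but the regex does not match it → eliminate
  (D) 1*(01*01*)*: agrees with the DFA on every string of length ≤ 6
Only (D) is consistent with the DFA.
(D) 1*(01*01*)*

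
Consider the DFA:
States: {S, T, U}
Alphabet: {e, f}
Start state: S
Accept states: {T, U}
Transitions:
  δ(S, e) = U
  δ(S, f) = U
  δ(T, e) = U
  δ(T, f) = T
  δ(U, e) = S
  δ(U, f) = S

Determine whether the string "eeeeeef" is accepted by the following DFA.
Processing string "eeeeeef":
  S --e--> U
  U --e--> S
  S --e--> U
  U --e--> S
  S --e--> U
  U --e--> S
  S --f--> U
Final state: U
Accept states: {T, U}
Yes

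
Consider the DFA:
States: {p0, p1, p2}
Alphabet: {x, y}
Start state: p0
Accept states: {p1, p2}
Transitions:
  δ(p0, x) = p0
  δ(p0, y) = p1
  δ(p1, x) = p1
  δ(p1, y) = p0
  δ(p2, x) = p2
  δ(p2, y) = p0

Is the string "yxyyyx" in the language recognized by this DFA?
Processing string "yxyyyx":
  p0 --y--> p1
  p1 --x--> p1
  p1 --y--> p0
  p0 --y--> p1
  p1 --y--> p0
  p0 --x--> p0
Final state: p0
Accept states: {p1, p2}
No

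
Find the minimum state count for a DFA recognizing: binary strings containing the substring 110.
By Myhill–Nerode, count the distinguishable equivalence classes: 4 classes — one per longest suffix of the input that is a prefix of '110' (lengths 0 through 2), plus an absorbing 'already seen 110' class.
4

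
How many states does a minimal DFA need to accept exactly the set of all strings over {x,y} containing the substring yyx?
By Myhill–Nerode, count the distinguishable equivalence classes: 4 classes — one per longest suffix of the input that is a prefix of 'yyx' (lengths 0 through 2), plus an absorbing 'already seen yyx' class.
4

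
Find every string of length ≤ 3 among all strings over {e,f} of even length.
ε, ee, ef, fe, ff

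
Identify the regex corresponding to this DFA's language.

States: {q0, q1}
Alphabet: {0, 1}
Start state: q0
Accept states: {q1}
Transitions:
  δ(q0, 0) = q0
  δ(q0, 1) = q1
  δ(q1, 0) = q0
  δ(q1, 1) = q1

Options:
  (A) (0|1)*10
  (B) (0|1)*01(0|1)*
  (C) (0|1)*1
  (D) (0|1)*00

Check each option against the DFA on short strings; one disagreement eliminates an option:
  (A) (0|1)*10: on '1' the DFA goes q0 → q1 and accepts (q1 ∈ Accept), but the regex does not match it → eliminate
  (B) (0|1)*01(0|1)*: on '1' the DFA goes q0 → q1 and accepts (q1 ∈ Accept), but the regex does not match it → eliminate
  (C) (0|1)*1: agrees with the DFA on every string of length ≤ 6
  (D) (0|1)*00: on '1' the DFA goes q0 → q1 and accepts (q1 ∈ Accept), but the regex does not match it → eliminate
Only (C) is consistent with the DFA.
(C) (0|1)*1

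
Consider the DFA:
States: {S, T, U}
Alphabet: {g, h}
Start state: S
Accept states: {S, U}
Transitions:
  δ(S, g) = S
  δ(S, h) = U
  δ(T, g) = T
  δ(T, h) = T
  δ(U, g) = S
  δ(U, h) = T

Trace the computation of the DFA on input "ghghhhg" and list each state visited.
read 'g': S → S
  read 'h': S → U
  read 'g': U → S
  read 'h': S → U
  read 'h': U → T
  read 'h': T → T
  read 'g': T → T
S -> S -> U -> S -> U -> T -> T -> T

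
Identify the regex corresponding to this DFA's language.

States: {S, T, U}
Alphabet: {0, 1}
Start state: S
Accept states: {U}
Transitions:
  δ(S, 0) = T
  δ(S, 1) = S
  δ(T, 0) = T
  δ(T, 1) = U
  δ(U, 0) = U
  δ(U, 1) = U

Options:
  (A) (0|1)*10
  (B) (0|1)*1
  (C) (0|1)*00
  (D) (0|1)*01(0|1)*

Check each option against the DFA on short strings; one disagreement eliminates an option:
  (A) (0|1)*10: on '01' the DFA goes S → T → U and accepts (U ∈ Accept), but the regex does not match it → eliminate
  (B) (0|1)*1: on '1' the DFA goes S → S and rejects (S ∉ Accept), but the regex matches it → eliminate
  (C) (0|1)*00: on '00' the DFA goes S → T → T and rejects (T ∉ Accept), but the regex matches it → eliminate
  (D) (0|1)*01(0|1)*: agrees with the DFA on every string of length ≤ 6
Only (D) is consistent with the DFA.
(D) (0|1)*01(0|1)*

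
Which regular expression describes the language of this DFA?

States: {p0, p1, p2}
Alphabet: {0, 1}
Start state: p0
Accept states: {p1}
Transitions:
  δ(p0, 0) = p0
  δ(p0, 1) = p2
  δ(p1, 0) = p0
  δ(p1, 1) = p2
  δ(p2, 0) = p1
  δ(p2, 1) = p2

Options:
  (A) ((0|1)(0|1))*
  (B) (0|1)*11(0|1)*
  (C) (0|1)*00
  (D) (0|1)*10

Check each option against the DFA on short strings; one disagreement eliminates an option:
  (A) ((0|1)(0|1))*: on ε the DFA stays in p0 and rejects (p0 ∉ Accept), but the regex matches it → eliminate
  (B) (0|1)*11(0|1)*: on '10' the DFA goes p0 → p2 → p1 and accepts (p1 ∈ Accept), but the regex does not match it → eliminate
  (C) (0|1)*00: on '00' the DFA goes p0 → p0 → p0 and rejects (p0 ∉ Accept), but the regex matches it → eliminate
  (D) (0|1)*10: agrees with the DFA on every string of length ≤ 6
Only (D) is consistent with the DFA.
(D) (0|1)*10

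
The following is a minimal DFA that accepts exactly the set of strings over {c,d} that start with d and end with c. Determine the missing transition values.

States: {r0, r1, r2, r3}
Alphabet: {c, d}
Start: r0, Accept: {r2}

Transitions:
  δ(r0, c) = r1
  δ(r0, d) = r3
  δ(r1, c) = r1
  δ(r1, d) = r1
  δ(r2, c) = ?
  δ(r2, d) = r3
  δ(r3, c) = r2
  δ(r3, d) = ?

From the language and accept set, identify what each state tracks — r0: no input read; r1: started with c (dead); r2: started with d, last symbol c; r3: started with d, last symbol d.
Each missing δ(q, a) is the state matching the new tracked value after reading a.
δ(r2, c) = r2; δ(r3, d) = r3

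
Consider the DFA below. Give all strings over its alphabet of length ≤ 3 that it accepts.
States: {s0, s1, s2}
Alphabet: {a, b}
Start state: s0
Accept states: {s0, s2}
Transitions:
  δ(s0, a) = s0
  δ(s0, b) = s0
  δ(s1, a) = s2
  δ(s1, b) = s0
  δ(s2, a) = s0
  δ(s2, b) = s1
ε, a, b, aa, ab, ba, bb, aaa, aab, aba, abb, baa, bab, bba, bbb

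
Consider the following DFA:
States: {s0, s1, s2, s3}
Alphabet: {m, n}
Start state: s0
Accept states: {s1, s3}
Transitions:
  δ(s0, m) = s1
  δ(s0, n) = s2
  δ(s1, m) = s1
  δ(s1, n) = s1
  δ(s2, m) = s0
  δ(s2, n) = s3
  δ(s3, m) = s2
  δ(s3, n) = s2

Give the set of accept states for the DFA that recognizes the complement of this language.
Complement accept states = All states \ Original accept states
= {s0, s1, s2, s3} \ {s1, s3}
{s0, s2}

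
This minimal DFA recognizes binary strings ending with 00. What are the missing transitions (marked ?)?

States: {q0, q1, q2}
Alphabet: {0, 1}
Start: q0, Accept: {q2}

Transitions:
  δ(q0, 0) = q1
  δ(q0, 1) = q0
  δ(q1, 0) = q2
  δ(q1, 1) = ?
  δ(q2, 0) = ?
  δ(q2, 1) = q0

From the language and accept set, identify what each state tracks — q0: last symbol not 0; q1: one trailing 0; q2: two trailing 0's.
Each missing δ(q, a) is the state matching the new tracked value after reading a.
δ(q1, 1) = q0; δ(q2, 0) = q2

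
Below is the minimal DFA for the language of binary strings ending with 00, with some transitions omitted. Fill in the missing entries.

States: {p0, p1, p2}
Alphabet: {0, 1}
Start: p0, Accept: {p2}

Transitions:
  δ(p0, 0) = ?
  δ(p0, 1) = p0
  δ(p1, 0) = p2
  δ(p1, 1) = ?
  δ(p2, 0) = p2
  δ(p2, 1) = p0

From the language and accept set, identify what each state tracks — p0: last symbol not 0; p1: one trailing 0; p2: two trailing 0's.
Each missing δ(q, a) is the state matching the new tracked value after reading a.
δ(p0, 0) = p1; δ(p1, 1) = p0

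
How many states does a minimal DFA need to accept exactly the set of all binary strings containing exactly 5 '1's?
By Myhill–Nerode, count the distinguishable equivalence classes: 7 classes — having seen 0, 1, …, 5, or >5 copies of '1'; the count-5 class is the only accepting one and >5 is dead.
7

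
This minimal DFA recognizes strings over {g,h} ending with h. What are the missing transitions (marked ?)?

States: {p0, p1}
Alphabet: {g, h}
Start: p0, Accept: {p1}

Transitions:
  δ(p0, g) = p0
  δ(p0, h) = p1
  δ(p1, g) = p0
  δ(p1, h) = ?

From the language and accept set, identify what each state tracks — p0: last symbol not h; p1: last symbol is h.
Each missing δ(q, a) is the state matching the new tracked value after reading a.
δ(p1, h) = p1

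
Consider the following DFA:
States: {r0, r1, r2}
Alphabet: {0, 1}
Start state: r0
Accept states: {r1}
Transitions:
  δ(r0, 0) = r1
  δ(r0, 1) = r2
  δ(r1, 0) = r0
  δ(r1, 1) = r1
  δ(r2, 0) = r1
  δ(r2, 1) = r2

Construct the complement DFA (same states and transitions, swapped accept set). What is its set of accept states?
Complement accept states = All states \ Original accept states
= {r0, r1, r2} \ {r1}
{r0, r2}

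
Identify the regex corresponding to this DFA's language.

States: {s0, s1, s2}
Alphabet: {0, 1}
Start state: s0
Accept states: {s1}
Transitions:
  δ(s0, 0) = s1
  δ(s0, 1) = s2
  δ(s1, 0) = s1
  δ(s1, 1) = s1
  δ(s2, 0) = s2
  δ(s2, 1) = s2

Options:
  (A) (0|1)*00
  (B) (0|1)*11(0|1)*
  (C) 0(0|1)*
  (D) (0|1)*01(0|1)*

Check each option against the DFA on short strings; one disagreement eliminates an option:
  (A) (0|1)*00: on '0' the DFA goes s0 → s1 and accepts (s1 ∈ Accept), but the regex does not match it → eliminate
  (B) (0|1)*11(0|1)*: on '0' the DFA goes s0 → s1 and accepts (s1 ∈ Accept), but the regex does not match it → eliminate
  (C) 0(0|1)*: agrees with the DFA on every string of length ≤ 6
  (D) (0|1)*01(0|1)*: on '0' the DFA goes s0 → s1 and accepts (s1 ∈ Accept), but the regex does not match it → eliminate
Only (C) is consistent with the DFA.
(C) 0(0|1)*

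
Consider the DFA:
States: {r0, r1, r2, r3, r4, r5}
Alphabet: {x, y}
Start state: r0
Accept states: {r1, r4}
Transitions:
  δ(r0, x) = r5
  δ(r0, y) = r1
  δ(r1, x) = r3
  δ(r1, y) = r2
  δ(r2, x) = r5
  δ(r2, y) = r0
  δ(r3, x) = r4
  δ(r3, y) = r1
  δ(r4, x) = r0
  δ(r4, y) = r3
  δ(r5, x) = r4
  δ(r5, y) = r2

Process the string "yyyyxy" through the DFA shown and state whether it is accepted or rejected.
Processing string "yyyyxy":
  r0 --y--> r1
  r1 --y--> r2
  r2 --y--> r0
  r0 --y--> r1
  r1 --x--> r3
  r3 --y--> r1
Final state: r1
Accept states: {r1, r4}
Yes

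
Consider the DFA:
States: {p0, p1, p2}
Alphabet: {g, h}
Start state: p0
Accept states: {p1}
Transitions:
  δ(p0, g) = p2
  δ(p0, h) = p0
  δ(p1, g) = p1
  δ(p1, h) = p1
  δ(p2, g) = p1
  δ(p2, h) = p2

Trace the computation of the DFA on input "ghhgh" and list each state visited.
read 'g': p0 → p2
  read 'h': p2 → p2
  read 'h': p2 → p2
  read 'g': p2 → p1
  read 'h': p1 → p1
p0 -> p2 -> p2 -> p2 -> p1 -> p1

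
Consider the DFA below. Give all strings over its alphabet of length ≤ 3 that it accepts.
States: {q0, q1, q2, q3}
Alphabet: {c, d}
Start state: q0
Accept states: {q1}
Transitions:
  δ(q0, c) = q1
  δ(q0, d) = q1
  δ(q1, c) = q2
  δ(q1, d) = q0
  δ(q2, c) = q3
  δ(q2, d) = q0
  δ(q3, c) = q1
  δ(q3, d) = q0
c, d, cdc, cdd, ddc, ddd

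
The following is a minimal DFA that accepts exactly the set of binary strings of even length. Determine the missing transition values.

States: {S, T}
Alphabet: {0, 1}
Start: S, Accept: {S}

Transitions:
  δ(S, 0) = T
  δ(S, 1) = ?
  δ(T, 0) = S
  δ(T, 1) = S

From the language and accept set, identify what each state tracks — S: even length so far; T: odd length so far.
Each missing δ(q, a) is the state matching the new tracked value after reading a.
δ(S, 1) = T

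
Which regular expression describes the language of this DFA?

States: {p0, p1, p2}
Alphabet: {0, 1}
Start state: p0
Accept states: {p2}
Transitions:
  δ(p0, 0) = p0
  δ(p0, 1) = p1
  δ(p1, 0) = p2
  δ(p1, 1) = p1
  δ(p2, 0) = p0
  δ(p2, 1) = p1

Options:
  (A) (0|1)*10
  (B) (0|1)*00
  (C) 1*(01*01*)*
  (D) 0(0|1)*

Check each option against the DFA on short strings; one disagreement eliminates an option:
  (A) (0|1)*10: agrees with the DFA on every string of length ≤ 6
  (B) (0|1)*00: on '00' the DFA goes p0 → p0 → p0 and rejects (p0 ∉ Accept), but the regex matches it → eliminate
  (C) 1*(01*01*)*: on ε the DFA stays in p0 and rejects (p0 ∉ Accept), but the regex matches it → eliminate
  (D) 0(0|1)*: on '0' the DFA goes p0 → p0 and rejects (p0 ∉ Accept), but the regex matches it → eliminate
Only (A) is consistent with the DFA.
(A) (0|1)*10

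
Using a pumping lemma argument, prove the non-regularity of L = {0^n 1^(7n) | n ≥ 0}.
Assume L is regular with pumping length p. Idea: pumping the 0-block breaks the 1:7 ratio.
Choose s = 0^p 1^(7p) (length 8p ≥ p). By the pumping lemma, s = xyz with |xy| ≤ p, |y| > 0, so y = 0^k with k ≥ 1. Then xy²z = 0^(p+k) 1^(7p). For this to be in L we would need 7p = 7(p+k), i.e. 7k = 0, contradicting k ≥ 1. So xy²z ∉ L.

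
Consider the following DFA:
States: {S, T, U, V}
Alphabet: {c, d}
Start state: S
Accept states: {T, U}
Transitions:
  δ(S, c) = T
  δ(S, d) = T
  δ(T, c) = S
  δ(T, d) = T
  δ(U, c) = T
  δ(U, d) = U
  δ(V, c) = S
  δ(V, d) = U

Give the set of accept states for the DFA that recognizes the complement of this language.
Complement accept states = All states \ Original accept states
= {S, T, U, V} \ {T, U}
{S, V}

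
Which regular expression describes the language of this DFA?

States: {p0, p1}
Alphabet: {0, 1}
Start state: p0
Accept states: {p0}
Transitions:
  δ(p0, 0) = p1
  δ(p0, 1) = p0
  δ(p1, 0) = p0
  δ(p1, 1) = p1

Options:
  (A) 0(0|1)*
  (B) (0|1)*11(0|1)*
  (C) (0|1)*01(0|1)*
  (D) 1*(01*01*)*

Check each option against the DFA on short strings; one disagreement eliminates an option:
  (A) 0(0|1)*: on ε the DFA stays in p0 and accepts (p0 ∈ Accept), but the regex does not match it → eliminate
  (B) (0|1)*11(0|1)*: on ε the DFA stays in p0 and accepts (p0 ∈ Accept), but the regex does not match it → eliminate
  (C) (0|1)*01(0|1)*: on ε the DFA stays in p0 and accepts (p0 ∈ Accept), but the regex does not match it → eliminate
  (D) 1*(01*01*)*: agrees with the DFA on every string of length ≤ 6
Only (D) is consistent with the DFA.
(D) 1*(01*01*)*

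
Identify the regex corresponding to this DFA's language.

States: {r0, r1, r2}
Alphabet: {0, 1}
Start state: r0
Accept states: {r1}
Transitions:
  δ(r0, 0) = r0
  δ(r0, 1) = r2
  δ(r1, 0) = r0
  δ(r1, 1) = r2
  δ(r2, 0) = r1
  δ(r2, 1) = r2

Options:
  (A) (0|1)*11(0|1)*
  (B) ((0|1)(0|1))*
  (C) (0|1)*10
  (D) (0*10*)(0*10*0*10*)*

Check each option against the DFA on short strings; one disagreement eliminates an option:
  (A) (0|1)*11(0|1)*: on '10' the DFA goes r0 → r2 → r1 and accepts (r1 ∈ Accept), but the regex does not match it → eliminate
  (B) ((0|1)(0|1))*: on ε the DFA stays in r0 and rejects (r0 ∉ Accept), but the regex matches it → eliminate
  (C) (0|1)*10: agrees with the DFA on every string of length ≤ 6
  (D) (0*10*)(0*10*0*10*)*: on '1' the DFA goes r0 → r2 and rejects (r2 ∉ Accept), but the regex matches it → eliminate
Only (C) is consistent with the DFA.
(C) (0|1)*10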